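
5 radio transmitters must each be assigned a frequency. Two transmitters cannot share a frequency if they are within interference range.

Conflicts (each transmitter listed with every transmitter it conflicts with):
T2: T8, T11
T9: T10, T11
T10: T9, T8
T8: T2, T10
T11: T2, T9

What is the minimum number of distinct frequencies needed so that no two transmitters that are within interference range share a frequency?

3

The cycle T10-T9-T11-T2-T8-T10 has odd length 5, so it cannot be 2-colored; at least 3 frequencies are needed.
3 frequencies suffice: frequency 1 → {T10, T11}; frequency 2 → {T2, T9}; frequency 3 → {T8}. No two conflicting transmitters share a frequency.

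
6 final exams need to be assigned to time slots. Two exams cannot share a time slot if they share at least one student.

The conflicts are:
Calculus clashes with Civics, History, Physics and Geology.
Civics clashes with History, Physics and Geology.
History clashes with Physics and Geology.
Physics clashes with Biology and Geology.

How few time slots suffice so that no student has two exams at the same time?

5

Calculus, Civics, History, Physics, Geology are mutually in conflict, so at least 5 time slots are needed.
5 time slots suffice: Calculus=5, Civics=2, History=3, Physics=1, Biology=2, Geology=4. No two conflicting exams share a time slot.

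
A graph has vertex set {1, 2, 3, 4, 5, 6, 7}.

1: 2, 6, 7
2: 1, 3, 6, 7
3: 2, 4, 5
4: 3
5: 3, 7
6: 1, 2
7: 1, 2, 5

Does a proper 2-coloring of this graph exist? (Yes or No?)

No

1, 2, 6 form a triangle, so at least 3 colors are needed.
So 2 colors are not enough.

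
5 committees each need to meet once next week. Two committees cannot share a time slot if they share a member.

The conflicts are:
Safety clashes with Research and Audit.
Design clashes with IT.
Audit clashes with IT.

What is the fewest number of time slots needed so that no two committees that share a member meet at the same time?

2

Audit and IT conflict, so at least 2 time slots are needed.
2 time slots suffice: time slot 1 → {Safety, IT}; time slot 2 → {Research, Design, Audit}. Every pair that conflicts lands in different time slots.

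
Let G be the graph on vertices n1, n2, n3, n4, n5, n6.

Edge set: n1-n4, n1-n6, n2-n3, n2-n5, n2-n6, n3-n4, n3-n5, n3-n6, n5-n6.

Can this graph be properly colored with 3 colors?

n2, n3, n5, n6 are pairwise adjacent (a clique of size 4), so at least 4 colors are needed.
So 3 colors are not enough.

No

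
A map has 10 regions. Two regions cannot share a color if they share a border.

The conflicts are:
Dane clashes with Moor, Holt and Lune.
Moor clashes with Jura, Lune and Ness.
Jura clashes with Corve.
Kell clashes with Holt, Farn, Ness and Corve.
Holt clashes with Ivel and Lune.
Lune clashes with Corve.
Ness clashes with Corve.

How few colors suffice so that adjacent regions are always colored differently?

Dane, Holt, Lune all conflict with each other, so at least 3 colors are needed.
3 colors suffice: Dane=3, Moor=2, Jura=1, Kell=1, Holt=2, Ivel=1, Lune=1, Farn=2, Ness=3, Corve=2. Every pair that conflicts lands in different colors.

3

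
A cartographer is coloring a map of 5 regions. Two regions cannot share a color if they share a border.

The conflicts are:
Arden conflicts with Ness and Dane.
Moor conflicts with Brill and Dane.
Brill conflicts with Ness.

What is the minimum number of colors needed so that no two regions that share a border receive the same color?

The cycle Ness-Arden-Dane-Moor-Brill-Ness has odd length 5, so it cannot be 2-colored; at least 3 colors are needed.
3 colors suffice: color 1 → {Brill, Dane}; color 2 → {Arden, Moor}; color 3 → {Ness}. Every pair that conflicts lands in different colors.

3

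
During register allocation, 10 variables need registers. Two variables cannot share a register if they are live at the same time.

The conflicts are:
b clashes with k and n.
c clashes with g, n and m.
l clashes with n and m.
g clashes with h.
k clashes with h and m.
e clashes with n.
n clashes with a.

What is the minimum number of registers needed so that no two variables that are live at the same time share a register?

3

The cycle k-m-l-n-b-k has odd length 5, so it cannot be 2-colored; at least 3 registers are needed.
Using 3 registers: b=2, c=2, l=2, g=1, k=1, e=2, h=2, n=1, a=2, m=3. Each listed conflict is separated.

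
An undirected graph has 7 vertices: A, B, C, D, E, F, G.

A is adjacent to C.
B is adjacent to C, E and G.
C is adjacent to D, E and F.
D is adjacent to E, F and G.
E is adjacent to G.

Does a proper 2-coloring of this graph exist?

C, D, F are mutually adjacent, so at least 3 colors are needed.
So 2 colors are not enough.

No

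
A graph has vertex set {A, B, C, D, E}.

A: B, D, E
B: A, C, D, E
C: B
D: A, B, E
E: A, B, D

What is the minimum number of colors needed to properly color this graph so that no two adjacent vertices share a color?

4

A, B, D, E are pairwise adjacent (a clique of size 4), so at least 4 colors are needed.
4 colors suffice: color 1 → {B}; color 2 → {C, D}; color 3 → {E}; color 4 → {A}. Every edge joins two different colors.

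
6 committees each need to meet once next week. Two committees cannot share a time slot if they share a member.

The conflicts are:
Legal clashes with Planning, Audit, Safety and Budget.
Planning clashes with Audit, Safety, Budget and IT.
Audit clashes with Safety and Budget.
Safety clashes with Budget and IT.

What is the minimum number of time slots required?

Legal, Planning, Audit, Safety, Budget are mutually in conflict, so at least 5 time slots are needed.
A valid assignment using 5 time slots: Legal=3, Planning=1, Audit=4, Safety=2, Budget=5, IT=3. Every pair that conflicts lands in different time slots.

5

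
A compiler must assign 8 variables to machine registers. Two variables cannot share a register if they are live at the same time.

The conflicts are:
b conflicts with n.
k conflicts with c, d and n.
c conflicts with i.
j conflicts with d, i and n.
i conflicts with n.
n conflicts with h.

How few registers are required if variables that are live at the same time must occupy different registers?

j, i, n pairwise conflict, so at least 3 registers are needed.
A valid assignment using 3 registers: b=2, k=2, c=1, j=2, d=1, i=3, n=1, h=2. Each listed conflict is separated.

3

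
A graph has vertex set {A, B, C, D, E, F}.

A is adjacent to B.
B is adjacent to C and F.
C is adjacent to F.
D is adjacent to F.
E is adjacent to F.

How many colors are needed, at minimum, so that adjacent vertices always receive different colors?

B, C, F are mutually adjacent, so at least 3 colors are needed.
3 colors suffice: A=red, B=blue, C=green, D=blue, E=blue, F=red. Each edge has distinct colors on its endpoints.

3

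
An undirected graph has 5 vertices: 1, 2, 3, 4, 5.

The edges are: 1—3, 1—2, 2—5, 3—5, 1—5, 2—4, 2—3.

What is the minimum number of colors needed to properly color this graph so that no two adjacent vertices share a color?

1, 2, 3, 5 are mutually adjacent (a clique of size 4), so at least 4 colors are needed.
4 colors suffice: color a → {2}; color b → {3, 4}; color c → {5}; color d → {1}. Each edge has distinct colors on its endpoints.

4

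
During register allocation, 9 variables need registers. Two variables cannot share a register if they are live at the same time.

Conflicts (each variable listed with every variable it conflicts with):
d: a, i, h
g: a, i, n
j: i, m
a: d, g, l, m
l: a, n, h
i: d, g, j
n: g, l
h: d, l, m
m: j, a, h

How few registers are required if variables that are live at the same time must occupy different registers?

3

The cycle h-m-j-i-d-h has odd length 5, so it cannot be 2-colored; at least 3 registers are needed.
A valid assignment using 3 registers: d=2, g=2, j=3, a=1, l=2, i=1, n=1, h=1, m=2. Every pair that conflicts lands in different registers.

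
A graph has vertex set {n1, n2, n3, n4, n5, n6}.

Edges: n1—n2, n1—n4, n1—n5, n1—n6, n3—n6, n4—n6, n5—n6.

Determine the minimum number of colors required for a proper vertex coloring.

3

n1, n4, n6 are mutually adjacent, so at least 3 colors are needed.
3 colors suffice: color R → {n1, n3}; color B → {n2, n6}; color G → {n4, n5}. Every edge joins two different colors.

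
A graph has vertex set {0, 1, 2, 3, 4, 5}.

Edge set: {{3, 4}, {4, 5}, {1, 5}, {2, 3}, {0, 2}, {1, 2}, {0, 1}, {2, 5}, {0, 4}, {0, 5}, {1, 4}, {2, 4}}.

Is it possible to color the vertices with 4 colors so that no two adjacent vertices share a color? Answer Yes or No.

No

0, 1, 2, 4, 5 are mutually adjacent (a clique of size 5), so at least 5 colors are needed.
So 4 colors are not enough.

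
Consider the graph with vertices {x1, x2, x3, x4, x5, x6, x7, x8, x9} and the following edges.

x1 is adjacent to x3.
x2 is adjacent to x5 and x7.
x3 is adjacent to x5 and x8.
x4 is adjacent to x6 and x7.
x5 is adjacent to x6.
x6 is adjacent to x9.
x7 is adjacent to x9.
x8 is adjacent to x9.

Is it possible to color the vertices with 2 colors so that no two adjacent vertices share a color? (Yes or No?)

No

The cycle x6-x4-x7-x2-x5-x6 has odd length 5, so it cannot be 2-colored; at least 3 colors are needed.
So 2 colors are not enough.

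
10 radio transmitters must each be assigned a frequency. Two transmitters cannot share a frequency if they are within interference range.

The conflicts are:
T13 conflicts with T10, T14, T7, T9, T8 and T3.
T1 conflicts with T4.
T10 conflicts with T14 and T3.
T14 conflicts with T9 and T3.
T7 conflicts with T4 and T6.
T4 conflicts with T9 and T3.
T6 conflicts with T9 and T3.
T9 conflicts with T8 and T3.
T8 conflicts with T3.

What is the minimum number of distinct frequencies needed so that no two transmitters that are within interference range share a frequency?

4

T13, T10, T14, T3 all conflict with each other, so at least 4 frequencies are needed.
4 frequencies suffice: frequency 1 → {T1, T7, T3}; frequency 2 → {T13, T4, T6}; frequency 3 → {T10, T9}; frequency 4 → {T14, T8}. Each listed conflict is separated.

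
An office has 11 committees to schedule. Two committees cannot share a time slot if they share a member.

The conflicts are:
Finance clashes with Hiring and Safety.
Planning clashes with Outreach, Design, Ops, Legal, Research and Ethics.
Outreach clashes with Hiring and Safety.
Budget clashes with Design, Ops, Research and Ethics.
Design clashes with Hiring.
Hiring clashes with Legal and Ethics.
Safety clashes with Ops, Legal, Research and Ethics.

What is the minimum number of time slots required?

Budget and Ethics conflict, so at least 2 time slots are needed.
A valid assignment using 2 time slots: Finance=2, Planning=1, Outreach=2, Budget=1, Design=2, Hiring=1, Safety=1, Ops=2, Legal=2, Research=2, Ethics=2. Every pair that conflicts lands in different time slots.

2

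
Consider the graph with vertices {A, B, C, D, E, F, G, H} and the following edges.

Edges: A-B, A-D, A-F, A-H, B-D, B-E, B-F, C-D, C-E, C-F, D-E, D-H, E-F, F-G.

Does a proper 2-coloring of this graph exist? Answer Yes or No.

C, D, E form a triangle, so at least 3 colors are needed.
So 2 colors are not enough.

No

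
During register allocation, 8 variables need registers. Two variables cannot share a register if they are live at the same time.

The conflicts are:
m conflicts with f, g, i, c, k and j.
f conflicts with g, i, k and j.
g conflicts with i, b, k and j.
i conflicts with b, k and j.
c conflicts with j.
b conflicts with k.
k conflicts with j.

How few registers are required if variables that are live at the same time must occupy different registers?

6

m, f, g, i, k, j are mutually in conflict, so at least 6 registers are needed.
6 registers suffice: register 1 → {b, j}; register 2 → {c, k}; register 3 → {m}; register 4 → {g}; register 5 → {i}; register 6 → {f}. Each listed conflict is separated.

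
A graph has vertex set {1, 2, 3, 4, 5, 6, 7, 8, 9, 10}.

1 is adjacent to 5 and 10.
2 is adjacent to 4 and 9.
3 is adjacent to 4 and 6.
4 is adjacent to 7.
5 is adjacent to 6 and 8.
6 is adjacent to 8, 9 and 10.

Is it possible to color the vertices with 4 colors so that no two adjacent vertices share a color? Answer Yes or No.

Yes

The chromatic number is 3. 5, 6, 8 form a triangle, so at least 3 colors are needed.
3 colors suffice: 1=red, 2=green, 3=blue, 4=red, 5=blue, 6=red, 7=blue, 8=green, 9=blue, 10=blue.
Since 4 ≥ 3, a proper 4-coloring certainly exists.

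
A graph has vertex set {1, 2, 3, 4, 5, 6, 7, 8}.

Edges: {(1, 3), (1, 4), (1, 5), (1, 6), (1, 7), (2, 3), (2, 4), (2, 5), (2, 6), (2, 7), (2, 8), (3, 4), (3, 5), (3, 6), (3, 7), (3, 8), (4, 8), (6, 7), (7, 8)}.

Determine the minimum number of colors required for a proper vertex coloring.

4

1, 3, 6, 7 are pairwise adjacent (a clique of size 4), so at least 4 colors are needed.
4 colors suffice: color red → {3}; color blue → {1, 2}; color green → {4, 5, 7}; color yellow → {6, 8}. No two adjacent vertices share a color.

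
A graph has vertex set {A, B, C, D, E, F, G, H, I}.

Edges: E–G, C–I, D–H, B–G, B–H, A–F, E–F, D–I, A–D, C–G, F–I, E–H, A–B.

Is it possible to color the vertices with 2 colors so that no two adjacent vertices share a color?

No

The cycle D-I-F-E-H-D has odd length 5, so it cannot be 2-colored; at least 3 colors are needed.
So 2 colors are not enough.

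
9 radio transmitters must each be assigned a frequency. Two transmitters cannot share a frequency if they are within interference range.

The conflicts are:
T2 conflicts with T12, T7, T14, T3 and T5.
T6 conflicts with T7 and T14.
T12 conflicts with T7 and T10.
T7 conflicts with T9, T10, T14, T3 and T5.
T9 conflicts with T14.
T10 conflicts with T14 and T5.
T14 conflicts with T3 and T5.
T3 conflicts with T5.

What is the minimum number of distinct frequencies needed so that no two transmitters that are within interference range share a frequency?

T2, T7, T14, T3, T5 are mutually in conflict, so at least 5 frequencies are needed.
5 frequencies suffice: T2=4, T6=3, T12=2, T7=1, T9=3, T10=4, T14=2, T3=5, T5=3. No two conflicting transmitters share a frequency.

5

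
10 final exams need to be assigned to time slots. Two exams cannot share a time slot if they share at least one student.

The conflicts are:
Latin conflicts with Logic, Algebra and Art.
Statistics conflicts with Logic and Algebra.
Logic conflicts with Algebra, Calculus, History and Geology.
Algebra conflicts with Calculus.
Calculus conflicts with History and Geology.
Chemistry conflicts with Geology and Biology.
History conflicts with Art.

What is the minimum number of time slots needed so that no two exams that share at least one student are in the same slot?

Logic, Algebra, Calculus all conflict with each other, so at least 3 time slots are needed.
3 time slots suffice: time slot 1 → {Logic, Chemistry, Art}; time slot 2 → {Latin, Statistics, Calculus, Biology}; time slot 3 → {Algebra, History, Geology}. No two conflicting exams share a time slot.

3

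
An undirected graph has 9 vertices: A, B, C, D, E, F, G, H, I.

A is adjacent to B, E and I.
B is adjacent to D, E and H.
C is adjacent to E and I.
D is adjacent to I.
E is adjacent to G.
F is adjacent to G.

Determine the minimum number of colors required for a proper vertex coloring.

A, B, E are mutually adjacent, so at least 3 colors are needed.
3 colors suffice: color red → {B, G, I}; color blue → {D, E, F, H}; color green → {A, C}. Every edge joins two different colors.

3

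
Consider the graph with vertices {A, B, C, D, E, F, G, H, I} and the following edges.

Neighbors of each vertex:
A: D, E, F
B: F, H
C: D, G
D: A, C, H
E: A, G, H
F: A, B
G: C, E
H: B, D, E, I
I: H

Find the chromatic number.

3

The cycle B-H-E-A-F-B has odd length 5, so it cannot be 2-colored; at least 3 colors are needed.
A valid assignment using 3 colors: A=1, B=2, C=1, D=2, E=2, F=3, G=3, H=1, I=2. No two adjacent vertices share a color.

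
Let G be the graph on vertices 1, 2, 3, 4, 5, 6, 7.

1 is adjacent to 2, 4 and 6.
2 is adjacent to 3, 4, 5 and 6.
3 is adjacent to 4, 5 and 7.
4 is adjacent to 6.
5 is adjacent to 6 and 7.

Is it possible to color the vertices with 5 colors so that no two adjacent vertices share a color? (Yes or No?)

Yes

The chromatic number is 4. 1, 2, 4, 6 form a clique, so at least 4 colors are needed.
One proper 4-coloring: 1=d, 2=a, 3=c, 4=b, 5=b, 6=c, 7=a.
Since 5 ≥ 4, a proper 5-coloring certainly exists.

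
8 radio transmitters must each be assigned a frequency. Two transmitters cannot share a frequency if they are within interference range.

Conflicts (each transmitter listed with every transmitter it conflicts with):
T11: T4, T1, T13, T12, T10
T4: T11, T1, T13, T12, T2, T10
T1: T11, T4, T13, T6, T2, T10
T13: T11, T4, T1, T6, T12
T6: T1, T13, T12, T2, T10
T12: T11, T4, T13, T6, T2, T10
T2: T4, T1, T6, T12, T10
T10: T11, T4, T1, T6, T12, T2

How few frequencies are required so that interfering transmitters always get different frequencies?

T11, T4, T1, T10 pairwise conflict, so at least 4 frequencies are needed.
4 frequencies suffice: frequency 1 → {T13, T10}; frequency 2 → {T1, T12}; frequency 3 → {T4, T6}; frequency 4 → {T11, T2}. Every pair that conflicts lands in different frequencies.

4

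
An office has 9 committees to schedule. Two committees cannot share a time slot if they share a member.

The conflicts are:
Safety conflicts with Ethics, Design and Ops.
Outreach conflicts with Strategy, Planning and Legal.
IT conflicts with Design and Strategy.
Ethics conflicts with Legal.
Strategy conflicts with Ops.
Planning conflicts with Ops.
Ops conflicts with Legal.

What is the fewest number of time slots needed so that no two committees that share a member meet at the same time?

The cycle Safety-Design-IT-Strategy-Ops-Safety has odd length 5, so it cannot be 2-colored; at least 3 time slots are needed.
3 time slots suffice: time slot 1 → {Outreach, IT, Ethics, Ops}; time slot 2 → {Safety, Strategy, Planning, Legal}; time slot 3 → {Design}. Each listed conflict is separated.

3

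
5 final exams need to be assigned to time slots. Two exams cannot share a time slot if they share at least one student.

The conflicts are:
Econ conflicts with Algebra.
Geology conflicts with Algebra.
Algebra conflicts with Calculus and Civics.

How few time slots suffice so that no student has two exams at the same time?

Geology and Algebra conflict, so at least 2 time slots are needed.
A valid assignment using 2 time slots: Econ=2, Geology=2, Algebra=1, Calculus=2, Civics=2. Every pair that conflicts lands in different time slots.

2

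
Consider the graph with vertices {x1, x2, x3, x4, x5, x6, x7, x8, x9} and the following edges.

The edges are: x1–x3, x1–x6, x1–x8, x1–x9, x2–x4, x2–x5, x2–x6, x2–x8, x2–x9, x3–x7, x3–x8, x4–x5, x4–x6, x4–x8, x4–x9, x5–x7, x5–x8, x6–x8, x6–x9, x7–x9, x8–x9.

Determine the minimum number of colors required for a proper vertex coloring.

x2, x4, x6, x8, x9 are mutually adjacent (a clique of size 5), so at least 5 colors are needed.
5 colors suffice: color 1 → {x7, x8}; color 2 → {x3, x5, x9}; color 3 → {x1, x4}; color 4 → {x2}; color 5 → {x6}. No two adjacent vertices share a color.

5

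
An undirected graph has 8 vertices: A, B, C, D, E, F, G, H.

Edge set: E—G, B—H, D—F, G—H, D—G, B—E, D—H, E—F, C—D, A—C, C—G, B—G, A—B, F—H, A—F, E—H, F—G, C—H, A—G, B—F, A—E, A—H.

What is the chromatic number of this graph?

6

A, B, E, F, G, H form a clique, so at least 6 colors are needed.
6 colors suffice: A=4, B=6, C=3, D=4, E=5, F=3, G=1, H=2. No two adjacent vertices share a color.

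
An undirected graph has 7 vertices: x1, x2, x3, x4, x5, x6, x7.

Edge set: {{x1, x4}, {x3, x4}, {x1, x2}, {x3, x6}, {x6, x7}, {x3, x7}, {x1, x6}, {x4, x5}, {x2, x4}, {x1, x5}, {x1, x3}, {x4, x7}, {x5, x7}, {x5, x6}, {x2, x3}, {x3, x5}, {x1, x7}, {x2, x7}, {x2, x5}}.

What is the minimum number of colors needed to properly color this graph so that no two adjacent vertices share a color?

x1, x2, x3, x4, x5, x7 are pairwise adjacent (a clique of size 6), so at least 6 colors are needed.
A valid assignment using 6 colors: x1=3, x2=6, x3=4, x4=5, x5=2, x6=5, x7=1. Each edge has distinct colors on its endpoints.

6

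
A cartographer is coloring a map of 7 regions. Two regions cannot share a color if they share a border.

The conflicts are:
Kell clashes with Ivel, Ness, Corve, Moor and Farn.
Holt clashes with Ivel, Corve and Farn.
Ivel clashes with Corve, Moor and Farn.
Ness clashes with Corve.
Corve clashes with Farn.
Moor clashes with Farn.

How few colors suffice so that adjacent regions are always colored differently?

4

Holt, Ivel, Corve, Farn all conflict with each other, so at least 4 colors are needed.
A valid assignment using 4 colors: Kell=3, Holt=3, Ivel=1, Ness=1, Corve=4, Moor=4, Farn=2. Each listed conflict is separated.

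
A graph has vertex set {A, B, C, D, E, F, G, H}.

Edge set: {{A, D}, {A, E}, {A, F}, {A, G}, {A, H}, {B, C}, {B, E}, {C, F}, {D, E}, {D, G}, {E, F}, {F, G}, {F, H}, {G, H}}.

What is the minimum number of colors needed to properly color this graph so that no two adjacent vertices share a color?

4

A, F, G, H are mutually adjacent (a clique of size 4), so at least 4 colors are needed.
4 colors suffice: color 1 → {B, D, F}; color 2 → {A, C}; color 3 → {E, G}; color 4 → {H}. Every edge joins two different colors.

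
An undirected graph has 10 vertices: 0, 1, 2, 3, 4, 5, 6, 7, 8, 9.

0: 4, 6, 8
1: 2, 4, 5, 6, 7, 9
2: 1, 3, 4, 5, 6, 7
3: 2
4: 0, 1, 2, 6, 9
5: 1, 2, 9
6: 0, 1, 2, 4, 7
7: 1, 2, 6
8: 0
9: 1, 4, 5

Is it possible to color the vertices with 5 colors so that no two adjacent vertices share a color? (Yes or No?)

The chromatic number is 4. 1, 2, 6, 7 are mutually adjacent (a clique of size 4), so at least 4 colors are needed.
One proper 4-coloring: 0=a, 1=b, 2=a, 3=b, 4=d, 5=c, 6=c, 7=d, 8=b, 9=a.
Since 5 ≥ 4, a proper 5-coloring certainly exists.

Yes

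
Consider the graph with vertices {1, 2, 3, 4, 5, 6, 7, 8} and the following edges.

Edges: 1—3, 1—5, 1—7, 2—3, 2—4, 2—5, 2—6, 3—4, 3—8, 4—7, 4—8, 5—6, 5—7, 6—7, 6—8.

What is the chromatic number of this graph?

3, 4, 8 are pairwise adjacent, so at least 3 colors are needed.
One proper 3-coloring: 1=blue, 2=green, 3=red, 4=blue, 5=red, 6=blue, 7=green, 8=green. No two adjacent vertices share a color.

3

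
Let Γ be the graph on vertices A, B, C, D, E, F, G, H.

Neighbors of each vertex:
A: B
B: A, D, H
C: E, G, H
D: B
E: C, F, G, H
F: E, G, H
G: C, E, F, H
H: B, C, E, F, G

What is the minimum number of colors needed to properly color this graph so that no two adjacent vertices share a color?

E, F, G, H are mutually adjacent (a clique of size 4), so at least 4 colors are needed.
One proper 4-coloring: A=red, B=blue, C=yellow, D=red, E=blue, F=yellow, G=green, H=red. Each edge has distinct colors on its endpoints.

4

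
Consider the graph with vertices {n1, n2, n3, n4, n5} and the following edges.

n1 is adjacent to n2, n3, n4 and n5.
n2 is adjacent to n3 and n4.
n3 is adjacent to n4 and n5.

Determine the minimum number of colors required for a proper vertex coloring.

n1, n2, n3, n4 form a clique, so at least 4 colors are needed.
4 colors suffice: color red → {n3}; color blue → {n1}; color green → {n2, n5}; color yellow → {n4}. No two adjacent vertices share a color.

4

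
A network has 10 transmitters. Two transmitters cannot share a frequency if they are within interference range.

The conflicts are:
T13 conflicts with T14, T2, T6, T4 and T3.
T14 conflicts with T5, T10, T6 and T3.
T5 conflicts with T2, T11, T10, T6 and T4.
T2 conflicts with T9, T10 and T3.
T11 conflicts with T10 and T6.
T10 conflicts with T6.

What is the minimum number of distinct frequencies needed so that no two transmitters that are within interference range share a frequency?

4

T5, T11, T10, T6 pairwise conflict, so at least 4 frequencies are needed.
4 frequencies suffice: frequency 1 → {T13, T5, T9}; frequency 2 → {T2, T6, T4}; frequency 3 → {T14, T11}; frequency 4 → {T10, T3}. No two conflicting transmitters share a frequency.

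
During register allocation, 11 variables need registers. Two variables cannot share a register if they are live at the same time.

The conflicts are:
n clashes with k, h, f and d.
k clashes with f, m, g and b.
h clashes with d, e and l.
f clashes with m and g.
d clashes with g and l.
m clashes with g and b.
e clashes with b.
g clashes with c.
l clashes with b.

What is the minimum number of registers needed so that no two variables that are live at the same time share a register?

k, f, m, g all conflict with each other, so at least 4 registers are needed.
4 registers suffice: register 1 → {k, d, e, c}; register 2 → {n, g, b}; register 3 → {h, f}; register 4 → {m, l}. Each listed conflict is separated.

4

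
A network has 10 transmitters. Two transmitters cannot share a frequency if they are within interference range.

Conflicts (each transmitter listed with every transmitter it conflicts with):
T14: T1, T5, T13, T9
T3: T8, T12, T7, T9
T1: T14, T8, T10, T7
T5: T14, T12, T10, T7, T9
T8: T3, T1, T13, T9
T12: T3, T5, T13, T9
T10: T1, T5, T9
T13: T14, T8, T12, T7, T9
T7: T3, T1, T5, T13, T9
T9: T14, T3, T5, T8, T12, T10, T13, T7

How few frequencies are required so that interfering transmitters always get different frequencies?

T5, T7, T9 pairwise conflict, so at least 3 frequencies are needed.
Using 3 frequencies: T14=2, T3=3, T1=1, T5=3, T8=2, T12=2, T10=2, T13=3, T7=2, T9=1. No two conflicting transmitters share a frequency.

3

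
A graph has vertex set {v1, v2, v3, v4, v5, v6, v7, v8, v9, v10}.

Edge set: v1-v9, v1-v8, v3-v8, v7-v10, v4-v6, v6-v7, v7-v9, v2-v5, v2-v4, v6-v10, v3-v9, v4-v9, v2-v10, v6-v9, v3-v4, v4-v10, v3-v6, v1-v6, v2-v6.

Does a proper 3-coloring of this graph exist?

No

v2, v4, v6, v10 are mutually adjacent (a clique of size 4), so at least 4 colors are needed.
So 3 colors are not enough.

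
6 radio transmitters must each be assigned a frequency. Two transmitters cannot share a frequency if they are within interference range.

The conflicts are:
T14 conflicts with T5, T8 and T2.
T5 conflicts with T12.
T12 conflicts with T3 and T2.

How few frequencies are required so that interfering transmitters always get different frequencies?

2

T14 and T8 conflict, so at least 2 frequencies are needed.
2 frequencies suffice: T14=1, T5=2, T12=1, T3=2, T8=2, T2=2. Every pair that conflicts lands in different frequencies.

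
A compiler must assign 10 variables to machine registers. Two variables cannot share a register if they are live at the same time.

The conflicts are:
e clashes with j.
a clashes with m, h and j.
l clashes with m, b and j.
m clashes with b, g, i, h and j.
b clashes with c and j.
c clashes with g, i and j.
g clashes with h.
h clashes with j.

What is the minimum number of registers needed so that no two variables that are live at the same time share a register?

4

l, m, b, j all conflict with each other, so at least 4 registers are needed.
4 registers suffice: e=2, a=4, l=4, m=2, b=3, c=2, g=1, i=1, h=3, j=1. No two conflicting variables share a register.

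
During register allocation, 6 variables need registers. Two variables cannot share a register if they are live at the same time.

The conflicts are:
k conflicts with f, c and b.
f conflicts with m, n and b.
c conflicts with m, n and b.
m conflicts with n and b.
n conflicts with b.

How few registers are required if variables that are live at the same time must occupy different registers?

4

f, m, n, b all conflict with each other, so at least 4 registers are needed.
Using 4 registers: k=3, f=2, c=2, m=3, n=4, b=1. Each listed conflict is separated.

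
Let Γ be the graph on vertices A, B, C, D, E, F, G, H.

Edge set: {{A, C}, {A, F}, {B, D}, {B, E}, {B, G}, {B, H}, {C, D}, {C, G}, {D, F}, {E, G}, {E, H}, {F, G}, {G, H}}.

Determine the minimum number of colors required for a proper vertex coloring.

B, E, G, H are mutually adjacent (a clique of size 4), so at least 4 colors are needed.
4 colors suffice: color red → {A, D, G}; color blue → {B, C, F}; color green → {H}; color yellow → {E}. No two adjacent vertices share a color.

4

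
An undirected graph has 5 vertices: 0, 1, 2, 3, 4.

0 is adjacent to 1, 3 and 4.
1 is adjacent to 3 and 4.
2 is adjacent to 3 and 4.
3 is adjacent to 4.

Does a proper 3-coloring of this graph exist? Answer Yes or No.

0, 1, 3, 4 form a clique, so at least 4 colors are needed.
So 3 colors are not enough.

No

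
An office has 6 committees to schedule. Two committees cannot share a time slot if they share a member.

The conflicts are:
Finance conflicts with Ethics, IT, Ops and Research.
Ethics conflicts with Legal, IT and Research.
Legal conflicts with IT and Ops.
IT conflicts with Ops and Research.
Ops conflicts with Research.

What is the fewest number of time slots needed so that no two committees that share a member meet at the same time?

Finance, Ethics, IT, Research all conflict with each other, so at least 4 time slots are needed.
4 time slots suffice: time slot 1 → {IT}; time slot 2 → {Legal, Research}; time slot 3 → {Ethics, Ops}; time slot 4 → {Finance}. Each listed conflict is separated.

4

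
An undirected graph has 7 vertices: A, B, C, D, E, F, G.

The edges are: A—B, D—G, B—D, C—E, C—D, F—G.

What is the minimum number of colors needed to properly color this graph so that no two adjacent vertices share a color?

A and B are adjacent, so at least 2 colors are needed.
2 colors suffice: A=1, B=2, C=2, D=1, E=1, F=1, G=2. Each edge has distinct colors on its endpoints.

2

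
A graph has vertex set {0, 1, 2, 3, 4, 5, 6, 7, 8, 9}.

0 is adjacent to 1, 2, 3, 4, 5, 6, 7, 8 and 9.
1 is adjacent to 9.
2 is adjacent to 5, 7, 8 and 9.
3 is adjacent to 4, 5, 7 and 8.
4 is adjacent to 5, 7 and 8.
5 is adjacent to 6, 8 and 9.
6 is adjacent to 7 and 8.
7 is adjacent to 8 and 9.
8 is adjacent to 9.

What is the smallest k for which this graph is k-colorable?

0, 3, 4, 7, 8 are pairwise adjacent (a clique of size 5), so at least 5 colors are needed.
One proper 5-coloring: 0=a, 1=b, 2=e, 3=e, 4=d, 5=c, 6=d, 7=c, 8=b, 9=d. No two adjacent vertices share a color.

5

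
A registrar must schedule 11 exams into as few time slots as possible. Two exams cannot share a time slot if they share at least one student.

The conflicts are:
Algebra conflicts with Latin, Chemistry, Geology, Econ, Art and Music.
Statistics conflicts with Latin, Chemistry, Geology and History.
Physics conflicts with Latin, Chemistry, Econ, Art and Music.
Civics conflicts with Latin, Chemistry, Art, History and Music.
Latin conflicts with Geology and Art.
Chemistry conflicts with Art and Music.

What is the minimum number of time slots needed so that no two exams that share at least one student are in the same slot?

Civics, Chemistry, Art pairwise conflict, so at least 3 time slots are needed.
3 time slots suffice: time slot 1 → {Latin, Chemistry, Econ, History}; time slot 2 → {Algebra, Statistics, Physics, Civics}; time slot 3 → {Geology, Art, Music}. No two conflicting exams share a time slot.

3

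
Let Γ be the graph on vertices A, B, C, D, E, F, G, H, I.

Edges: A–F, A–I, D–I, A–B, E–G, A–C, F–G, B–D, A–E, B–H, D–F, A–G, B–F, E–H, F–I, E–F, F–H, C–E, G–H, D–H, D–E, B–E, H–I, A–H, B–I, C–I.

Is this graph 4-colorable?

A, B, E, F, H are pairwise adjacent (a clique of size 5), so at least 5 colors are needed.
So 4 colors are not enough.

No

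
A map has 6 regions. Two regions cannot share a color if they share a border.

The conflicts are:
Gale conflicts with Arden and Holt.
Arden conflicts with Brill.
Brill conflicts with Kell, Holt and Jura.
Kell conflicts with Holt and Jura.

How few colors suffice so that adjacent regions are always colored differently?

3

Brill, Kell, Holt are mutually in conflict, so at least 3 colors are needed.
3 colors suffice: color 1 → {Gale, Brill}; color 2 → {Arden, Holt, Jura}; color 3 → {Kell}. Every pair that conflicts lands in different colors.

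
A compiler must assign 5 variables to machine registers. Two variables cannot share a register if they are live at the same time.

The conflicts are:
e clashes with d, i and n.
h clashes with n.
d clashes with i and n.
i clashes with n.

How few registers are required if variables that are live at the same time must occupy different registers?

e, d, i, n are mutually in conflict, so at least 4 registers are needed.
4 registers suffice: register 1 → {n}; register 2 → {h, i}; register 3 → {d}; register 4 → {e}. Every pair that conflicts lands in different registers.

4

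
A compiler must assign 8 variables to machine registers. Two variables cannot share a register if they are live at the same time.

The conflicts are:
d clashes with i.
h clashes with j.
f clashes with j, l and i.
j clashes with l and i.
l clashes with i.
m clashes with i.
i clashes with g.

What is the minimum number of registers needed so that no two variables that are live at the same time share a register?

f, j, l, i pairwise conflict, so at least 4 registers are needed.
4 registers suffice: register 1 → {h, i}; register 2 → {d, j, m, g}; register 3 → {l}; register 4 → {f}. Each listed conflict is separated.

4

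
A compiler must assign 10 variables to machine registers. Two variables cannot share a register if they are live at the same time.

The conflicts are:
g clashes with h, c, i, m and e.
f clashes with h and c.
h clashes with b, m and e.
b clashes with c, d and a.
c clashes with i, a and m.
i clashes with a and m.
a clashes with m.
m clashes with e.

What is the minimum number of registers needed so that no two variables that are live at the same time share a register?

g, h, m, e all conflict with each other, so at least 4 registers are needed.
4 registers suffice: g=3, f=2, h=1, b=2, c=1, d=1, i=4, a=3, m=2, e=4. Each listed conflict is separated.

4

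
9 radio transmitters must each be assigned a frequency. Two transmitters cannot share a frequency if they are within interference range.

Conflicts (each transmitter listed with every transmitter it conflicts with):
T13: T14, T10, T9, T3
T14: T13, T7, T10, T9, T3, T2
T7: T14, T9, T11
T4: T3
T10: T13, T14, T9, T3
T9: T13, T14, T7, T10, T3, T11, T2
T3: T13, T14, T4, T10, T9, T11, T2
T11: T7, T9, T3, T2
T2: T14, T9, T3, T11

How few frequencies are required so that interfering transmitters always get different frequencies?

T13, T14, T10, T9, T3 all conflict with each other, so at least 5 frequencies are needed.
Using 5 frequencies: T13=5, T14=3, T7=1, T4=2, T10=4, T9=2, T3=1, T11=3, T2=4. Each listed conflict is separated.

5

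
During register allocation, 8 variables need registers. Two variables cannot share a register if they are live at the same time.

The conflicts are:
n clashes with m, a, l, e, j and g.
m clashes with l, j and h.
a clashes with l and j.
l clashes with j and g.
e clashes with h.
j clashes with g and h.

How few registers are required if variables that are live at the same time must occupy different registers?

n, l, j, g all conflict with each other, so at least 4 registers are needed.
A valid assignment using 4 registers: n=1, m=4, a=4, l=3, e=2, j=2, g=4, h=1. Every pair that conflicts lands in different registers.

4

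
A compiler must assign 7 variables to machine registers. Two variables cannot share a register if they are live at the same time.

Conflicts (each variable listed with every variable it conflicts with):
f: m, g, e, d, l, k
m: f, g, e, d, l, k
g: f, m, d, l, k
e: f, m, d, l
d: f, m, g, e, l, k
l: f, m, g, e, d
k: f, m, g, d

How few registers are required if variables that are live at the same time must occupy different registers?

5

f, m, g, d, l are mutually in conflict, so at least 5 registers are needed.
5 registers suffice: register 1 → {m}; register 2 → {d}; register 3 → {f}; register 4 → {g, e}; register 5 → {l, k}. Each listed conflict is separated.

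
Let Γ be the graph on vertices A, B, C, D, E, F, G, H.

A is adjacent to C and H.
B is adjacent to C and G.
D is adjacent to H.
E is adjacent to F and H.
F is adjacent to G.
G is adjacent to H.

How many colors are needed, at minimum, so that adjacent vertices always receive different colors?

The cycle C-A-H-G-B-C has odd length 5, so it cannot be 2-colored; at least 3 colors are needed.
3 colors suffice: A=blue, B=green, C=red, D=blue, E=blue, F=red, G=blue, H=red. No two adjacent vertices share a color.

3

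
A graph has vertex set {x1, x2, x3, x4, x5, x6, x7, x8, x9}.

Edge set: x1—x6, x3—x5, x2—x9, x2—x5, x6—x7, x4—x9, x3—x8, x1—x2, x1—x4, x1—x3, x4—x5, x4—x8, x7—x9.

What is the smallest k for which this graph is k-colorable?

The cycle x9-x7-x6-x1-x2-x9 has odd length 5, so it cannot be 2-colored; at least 3 colors are needed.
3 colors suffice: color 1 → {x2, x3, x4, x6}; color 2 → {x1, x5, x8, x9}; color 3 → {x7}. Every edge joins two different colors.

3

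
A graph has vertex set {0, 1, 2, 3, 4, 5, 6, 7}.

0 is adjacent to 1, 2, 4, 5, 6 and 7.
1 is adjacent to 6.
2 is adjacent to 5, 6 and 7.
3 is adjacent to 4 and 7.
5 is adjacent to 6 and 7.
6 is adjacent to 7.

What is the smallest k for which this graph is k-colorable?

0, 2, 5, 6, 7 form a clique, so at least 5 colors are needed.
5 colors suffice: color a → {0, 3}; color b → {1, 4, 7}; color c → {6}; color d → {2}; color e → {5}. Each edge has distinct colors on its endpoints.

5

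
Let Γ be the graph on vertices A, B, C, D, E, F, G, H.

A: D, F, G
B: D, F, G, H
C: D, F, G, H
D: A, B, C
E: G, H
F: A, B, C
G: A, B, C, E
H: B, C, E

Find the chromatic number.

E and H are adjacent, so at least 2 colors are needed.
A valid assignment using 2 colors: A=2, B=2, C=2, D=1, E=2, F=1, G=1, H=1. Each edge has distinct colors on its endpoints.

2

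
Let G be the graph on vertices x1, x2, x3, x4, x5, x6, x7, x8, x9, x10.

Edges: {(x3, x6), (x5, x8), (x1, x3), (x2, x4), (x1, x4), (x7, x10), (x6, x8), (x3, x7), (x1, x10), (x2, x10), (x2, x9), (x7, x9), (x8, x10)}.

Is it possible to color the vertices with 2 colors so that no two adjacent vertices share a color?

The cycle x8-x10-x7-x3-x6-x8 has odd length 5, so it cannot be 2-colored; at least 3 colors are needed.
So 2 colors are not enough.

No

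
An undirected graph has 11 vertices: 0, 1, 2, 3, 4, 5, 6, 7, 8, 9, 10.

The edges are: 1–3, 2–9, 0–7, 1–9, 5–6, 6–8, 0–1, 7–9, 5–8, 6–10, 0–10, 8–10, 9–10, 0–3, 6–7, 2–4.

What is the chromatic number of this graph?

3

0, 1, 3 are mutually adjacent, so at least 3 colors are needed.
3 colors suffice: color a → {0, 4, 6, 9}; color b → {1, 2, 5, 7, 10}; color c → {3, 8}. Every edge joins two different colors.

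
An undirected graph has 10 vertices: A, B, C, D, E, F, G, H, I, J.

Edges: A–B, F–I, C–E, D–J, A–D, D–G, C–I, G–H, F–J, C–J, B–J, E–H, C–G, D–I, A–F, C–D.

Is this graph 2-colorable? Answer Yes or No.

No

C, D, I are mutually adjacent, so at least 3 colors are needed.
So 2 colors are not enough.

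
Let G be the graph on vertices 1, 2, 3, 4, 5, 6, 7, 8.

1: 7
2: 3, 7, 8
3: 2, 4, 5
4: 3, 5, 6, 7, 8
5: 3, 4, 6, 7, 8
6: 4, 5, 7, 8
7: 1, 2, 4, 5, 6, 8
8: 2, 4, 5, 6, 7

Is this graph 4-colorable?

4, 5, 6, 7, 8 form a clique, so at least 5 colors are needed.
So 4 colors are not enough.

No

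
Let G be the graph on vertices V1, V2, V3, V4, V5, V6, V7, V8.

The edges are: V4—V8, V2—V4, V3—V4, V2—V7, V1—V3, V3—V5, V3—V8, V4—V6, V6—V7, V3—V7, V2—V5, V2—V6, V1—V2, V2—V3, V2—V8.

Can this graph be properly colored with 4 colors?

The chromatic number is 4. V2, V3, V4, V8 are mutually adjacent (a clique of size 4), so at least 4 colors are needed.
4 colors suffice: color 1 → {V2}; color 2 → {V3, V6}; color 3 → {V1, V4, V5, V7}; color 4 → {V8}.
That is already a proper 4-coloring.

Yes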